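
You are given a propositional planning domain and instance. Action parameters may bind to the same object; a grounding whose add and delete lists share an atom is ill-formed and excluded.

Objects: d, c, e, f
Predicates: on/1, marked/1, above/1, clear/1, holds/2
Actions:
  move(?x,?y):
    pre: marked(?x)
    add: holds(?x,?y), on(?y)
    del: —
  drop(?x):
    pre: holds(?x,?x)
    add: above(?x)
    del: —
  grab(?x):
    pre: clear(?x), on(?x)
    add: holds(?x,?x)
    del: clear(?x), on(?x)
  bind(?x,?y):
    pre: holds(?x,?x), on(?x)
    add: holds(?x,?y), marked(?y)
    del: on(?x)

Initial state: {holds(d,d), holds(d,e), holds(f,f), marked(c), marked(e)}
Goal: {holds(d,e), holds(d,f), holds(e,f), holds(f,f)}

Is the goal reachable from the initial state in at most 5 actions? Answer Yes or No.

1. move(c,d)  →  {holds(c,d), holds(d,d), holds(d,e), holds(f,f), marked(c), marked(e), on(d)}
2. move(e,f)  →  {holds(c,d), holds(d,d), holds(d,e), holds(e,f), holds(f,f), marked(c), marked(e), on(d), on(f)}
3. bind(d,f)  →  {holds(c,d), holds(d,d), holds(d,e), holds(d,f), holds(e,f), holds(f,f), marked(c), marked(e), marked(f), on(f)}
optimal plan length = 3; 3 ≤ 5

Yes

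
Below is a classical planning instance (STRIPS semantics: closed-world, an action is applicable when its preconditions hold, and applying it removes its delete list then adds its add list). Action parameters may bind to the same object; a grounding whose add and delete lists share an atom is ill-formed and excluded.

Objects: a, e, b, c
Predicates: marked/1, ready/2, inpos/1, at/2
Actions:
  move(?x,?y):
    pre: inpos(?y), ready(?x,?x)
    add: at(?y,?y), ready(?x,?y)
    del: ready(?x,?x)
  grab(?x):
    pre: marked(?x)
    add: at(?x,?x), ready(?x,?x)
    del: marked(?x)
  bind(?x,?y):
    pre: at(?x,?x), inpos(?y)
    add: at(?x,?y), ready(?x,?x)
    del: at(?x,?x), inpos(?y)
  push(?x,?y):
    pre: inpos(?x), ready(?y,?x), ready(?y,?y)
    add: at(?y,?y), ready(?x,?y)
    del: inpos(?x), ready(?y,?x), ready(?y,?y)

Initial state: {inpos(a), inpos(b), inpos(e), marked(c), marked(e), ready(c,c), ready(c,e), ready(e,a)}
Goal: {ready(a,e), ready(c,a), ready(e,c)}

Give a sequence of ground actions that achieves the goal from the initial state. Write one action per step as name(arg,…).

move(c,a); grab(e); grab(c); push(a,e); push(e,c)

1. move(c,a)  →  {at(a,a), inpos(a), inpos(b), inpos(e), marked(c), marked(e), ready(c,a), ready(c,e), ready(e,a)}
2. grab(e)  →  {at(a,a), at(e,e), inpos(a), inpos(b), inpos(e), marked(c), ready(c,a), ready(c,e), ready(e,a), ready(e,e)}
3. grab(c)  →  {at(a,a), at(c,c), at(e,e), inpos(a), inpos(b), inpos(e), ready(c,a), ready(c,c), ready(c,e), ready(e,a), ready(e,e)}
4. push(a,e)  →  {at(a,a), at(c,c), at(e,e), inpos(b), inpos(e), ready(a,e), ready(c,a), ready(c,c), ready(c,e)}
5. push(e,c)  →  {at(a,a), at(c,c), at(e,e), inpos(b), ready(a,e), ready(c,a), ready(e,c)}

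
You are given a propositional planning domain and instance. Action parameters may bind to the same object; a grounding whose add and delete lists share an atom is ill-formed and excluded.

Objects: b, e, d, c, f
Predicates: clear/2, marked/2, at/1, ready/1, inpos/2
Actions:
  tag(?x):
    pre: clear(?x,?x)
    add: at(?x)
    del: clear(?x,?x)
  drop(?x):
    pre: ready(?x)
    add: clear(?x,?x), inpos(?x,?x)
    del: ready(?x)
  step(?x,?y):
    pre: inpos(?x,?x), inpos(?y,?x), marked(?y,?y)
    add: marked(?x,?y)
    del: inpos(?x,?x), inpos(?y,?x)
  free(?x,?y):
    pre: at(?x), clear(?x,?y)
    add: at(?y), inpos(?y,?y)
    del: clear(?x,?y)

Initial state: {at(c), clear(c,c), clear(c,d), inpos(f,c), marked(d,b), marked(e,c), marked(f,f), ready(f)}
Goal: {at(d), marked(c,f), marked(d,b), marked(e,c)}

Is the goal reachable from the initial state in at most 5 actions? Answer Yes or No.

1. free(c,d)  →  {at(c), at(d), clear(c,c), inpos(d,d), inpos(f,c), marked(d,b), marked(e,c), marked(f,f), ready(f)}
2. free(c,c)  →  {at(c), at(d), inpos(c,c), inpos(d,d), inpos(f,c), marked(d,b), marked(e,c), marked(f,f), ready(f)}
3. step(c,f)  →  {at(c), at(d), inpos(d,d), marked(c,f), marked(d,b), marked(e,c), marked(f,f), ready(f)}
optimal plan length = 3; 3 ≤ 5

Yes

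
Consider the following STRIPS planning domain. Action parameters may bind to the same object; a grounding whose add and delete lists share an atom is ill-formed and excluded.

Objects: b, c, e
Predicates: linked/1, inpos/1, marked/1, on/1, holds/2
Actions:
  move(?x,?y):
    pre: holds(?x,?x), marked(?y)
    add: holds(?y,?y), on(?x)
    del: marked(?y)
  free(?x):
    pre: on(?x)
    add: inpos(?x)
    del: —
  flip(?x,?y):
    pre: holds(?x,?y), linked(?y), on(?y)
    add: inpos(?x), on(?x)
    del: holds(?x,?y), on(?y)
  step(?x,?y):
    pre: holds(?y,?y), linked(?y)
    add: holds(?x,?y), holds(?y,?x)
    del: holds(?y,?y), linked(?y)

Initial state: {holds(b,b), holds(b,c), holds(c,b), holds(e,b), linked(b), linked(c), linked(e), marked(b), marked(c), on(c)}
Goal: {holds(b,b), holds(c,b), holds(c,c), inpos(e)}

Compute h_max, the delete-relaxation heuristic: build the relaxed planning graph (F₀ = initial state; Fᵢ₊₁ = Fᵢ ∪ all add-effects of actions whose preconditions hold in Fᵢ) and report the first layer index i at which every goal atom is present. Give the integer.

2

F0 = init (10 atoms)
F1 = F0 ∪ {holds(b,e), holds(c,c), inpos(b), inpos(c), on(b)}  (15 atoms)
F2 = F1 ∪ {holds(c,e), holds(e,c), inpos(e), on(e)}  (19 atoms)
goal ⊆ F2  ⇒  h_max = 2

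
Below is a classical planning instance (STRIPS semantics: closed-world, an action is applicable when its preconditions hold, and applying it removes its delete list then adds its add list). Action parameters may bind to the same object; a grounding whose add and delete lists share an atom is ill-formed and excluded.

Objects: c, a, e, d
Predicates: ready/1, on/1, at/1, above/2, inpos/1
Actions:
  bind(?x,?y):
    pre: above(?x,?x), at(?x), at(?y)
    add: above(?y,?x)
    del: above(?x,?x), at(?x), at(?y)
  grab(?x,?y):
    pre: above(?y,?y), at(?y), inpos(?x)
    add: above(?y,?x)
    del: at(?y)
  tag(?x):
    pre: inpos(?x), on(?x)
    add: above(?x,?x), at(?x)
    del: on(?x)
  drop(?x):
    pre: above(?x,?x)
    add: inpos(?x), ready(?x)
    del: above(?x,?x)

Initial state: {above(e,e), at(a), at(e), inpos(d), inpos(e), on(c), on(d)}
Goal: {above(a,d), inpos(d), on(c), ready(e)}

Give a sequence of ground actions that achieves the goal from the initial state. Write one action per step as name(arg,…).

1. tag(d)  →  {above(d,d), above(e,e), at(a), at(d), at(e), inpos(d), inpos(e), on(c)}
2. bind(d,a)  →  {above(a,d), above(e,e), at(e), inpos(d), inpos(e), on(c)}
3. drop(e)  →  {above(a,d), at(e), inpos(d), inpos(e), on(c), ready(e)}

tag(d); bind(d,a); drop(e)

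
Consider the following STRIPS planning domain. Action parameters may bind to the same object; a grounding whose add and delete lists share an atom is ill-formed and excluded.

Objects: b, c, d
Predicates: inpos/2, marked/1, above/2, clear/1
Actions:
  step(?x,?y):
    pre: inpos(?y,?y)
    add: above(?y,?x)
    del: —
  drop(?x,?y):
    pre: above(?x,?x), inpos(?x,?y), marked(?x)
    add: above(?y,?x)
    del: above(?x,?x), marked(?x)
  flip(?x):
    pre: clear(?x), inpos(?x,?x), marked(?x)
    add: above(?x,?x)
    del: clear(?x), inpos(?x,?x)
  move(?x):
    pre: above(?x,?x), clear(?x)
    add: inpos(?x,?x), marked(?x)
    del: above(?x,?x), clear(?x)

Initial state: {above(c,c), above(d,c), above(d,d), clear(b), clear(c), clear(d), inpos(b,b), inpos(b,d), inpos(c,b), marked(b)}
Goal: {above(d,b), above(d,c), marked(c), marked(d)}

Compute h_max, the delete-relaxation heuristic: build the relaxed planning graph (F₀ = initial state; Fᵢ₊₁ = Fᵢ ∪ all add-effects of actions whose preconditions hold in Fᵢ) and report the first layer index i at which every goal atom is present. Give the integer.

2

F0 = init (10 atoms)
F1 = F0 ∪ {above(b,b), above(b,c), above(b,d), inpos(c,c), inpos(d,d), marked(c), marked(d)}  (17 atoms)
F2 = F1 ∪ {above(c,b), above(c,d), above(d,b)}  (20 atoms)
goal ⊆ F2  ⇒  h_max = 2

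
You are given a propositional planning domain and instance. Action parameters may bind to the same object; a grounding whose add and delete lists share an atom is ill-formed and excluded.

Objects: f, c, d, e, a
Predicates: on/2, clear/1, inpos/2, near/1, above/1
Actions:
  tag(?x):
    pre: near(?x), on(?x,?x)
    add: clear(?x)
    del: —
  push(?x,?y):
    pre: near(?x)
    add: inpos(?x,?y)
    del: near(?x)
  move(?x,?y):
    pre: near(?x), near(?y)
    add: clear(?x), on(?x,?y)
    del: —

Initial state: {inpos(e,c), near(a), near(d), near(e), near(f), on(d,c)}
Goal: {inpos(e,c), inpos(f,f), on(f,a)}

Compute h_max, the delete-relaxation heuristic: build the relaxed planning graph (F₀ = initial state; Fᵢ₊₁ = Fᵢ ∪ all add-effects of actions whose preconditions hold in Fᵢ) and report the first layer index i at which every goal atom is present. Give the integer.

F0 = init (6 atoms)
F1 = F0 ∪ {clear(a), clear(d), clear(e), clear(f), inpos(a,a), inpos(a,c), inpos(a,d), inpos(a,e), inpos(a,f), inpos(d,a), inpos(d,c), inpos(d,d), inpos(d,e), inpos(d,f), inpos(e,a), inpos(e,d), inpos(e,e), inpos(e,f), inpos(f,a), inpos(f,c), inpos(f,d), inpos(f,e), inpos(f,f), on(a,a), on(a,d), on(a,e), on(a,f), on(d,a), on(d,d), on(d,e), on(d,f), on(e,a), on(e,d), on(e,e), on(e,f), on(f,a), on(f,d), on(f,e), on(f,f)}  (45 atoms)
goal ⊆ F1  ⇒  h_max = 1

1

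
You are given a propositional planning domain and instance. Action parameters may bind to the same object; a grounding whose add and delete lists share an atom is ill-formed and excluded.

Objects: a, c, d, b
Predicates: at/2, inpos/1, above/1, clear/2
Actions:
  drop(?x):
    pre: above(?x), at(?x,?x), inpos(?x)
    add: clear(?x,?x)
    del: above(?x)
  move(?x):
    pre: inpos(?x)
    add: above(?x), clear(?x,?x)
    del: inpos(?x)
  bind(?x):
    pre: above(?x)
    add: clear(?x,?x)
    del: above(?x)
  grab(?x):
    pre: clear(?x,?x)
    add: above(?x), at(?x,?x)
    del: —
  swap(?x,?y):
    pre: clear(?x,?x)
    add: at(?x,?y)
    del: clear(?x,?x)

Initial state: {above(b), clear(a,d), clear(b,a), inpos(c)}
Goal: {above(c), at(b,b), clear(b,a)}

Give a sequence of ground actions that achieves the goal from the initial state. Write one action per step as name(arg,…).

move(c); bind(b); grab(b)

1. move(c)  →  {above(b), above(c), clear(a,d), clear(b,a), clear(c,c)}
2. bind(b)  →  {above(c), clear(a,d), clear(b,a), clear(b,b), clear(c,c)}
3. grab(b)  →  {above(b), above(c), at(b,b), clear(a,d), clear(b,a), clear(b,b), clear(c,c)}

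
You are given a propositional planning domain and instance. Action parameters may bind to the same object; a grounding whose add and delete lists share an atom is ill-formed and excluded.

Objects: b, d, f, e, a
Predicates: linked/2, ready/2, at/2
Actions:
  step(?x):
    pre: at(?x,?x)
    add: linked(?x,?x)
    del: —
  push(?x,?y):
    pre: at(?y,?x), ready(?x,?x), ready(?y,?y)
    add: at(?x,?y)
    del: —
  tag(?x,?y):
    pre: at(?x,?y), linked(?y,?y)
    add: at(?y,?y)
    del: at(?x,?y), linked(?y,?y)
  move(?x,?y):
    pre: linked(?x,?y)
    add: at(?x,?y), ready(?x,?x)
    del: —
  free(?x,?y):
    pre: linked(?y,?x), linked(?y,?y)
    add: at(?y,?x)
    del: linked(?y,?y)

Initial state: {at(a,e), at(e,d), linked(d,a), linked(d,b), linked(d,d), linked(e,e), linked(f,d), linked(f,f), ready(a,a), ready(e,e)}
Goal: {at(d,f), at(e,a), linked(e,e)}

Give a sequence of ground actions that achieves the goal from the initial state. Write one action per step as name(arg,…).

push(e,a); move(d,b); move(f,d); push(d,f)

1. push(e,a)  →  {at(a,e), at(e,a), at(e,d), linked(d,a), linked(d,b), linked(d,d), linked(e,e), linked(f,d), linked(f,f), ready(a,a), ready(e,e)}
2. move(d,b)  →  {at(a,e), at(d,b), at(e,a), at(e,d), linked(d,a), linked(d,b), linked(d,d), linked(e,e), linked(f,d), linked(f,f), ready(a,a), ready(d,d), ready(e,e)}
3. move(f,d)  →  {at(a,e), at(d,b), at(e,a), at(e,d), at(f,d), linked(d,a), linked(d,b), linked(d,d), linked(e,e), linked(f,d), linked(f,f), ready(a,a), ready(d,d), ready(e,e), ready(f,f)}
4. push(d,f)  →  {at(a,e), at(d,b), at(d,f), at(e,a), at(e,d), at(f,d), linked(d,a), linked(d,b), linked(d,d), linked(e,e), linked(f,d), linked(f,f), ready(a,a), ready(d,d), ready(e,e), ready(f,f)}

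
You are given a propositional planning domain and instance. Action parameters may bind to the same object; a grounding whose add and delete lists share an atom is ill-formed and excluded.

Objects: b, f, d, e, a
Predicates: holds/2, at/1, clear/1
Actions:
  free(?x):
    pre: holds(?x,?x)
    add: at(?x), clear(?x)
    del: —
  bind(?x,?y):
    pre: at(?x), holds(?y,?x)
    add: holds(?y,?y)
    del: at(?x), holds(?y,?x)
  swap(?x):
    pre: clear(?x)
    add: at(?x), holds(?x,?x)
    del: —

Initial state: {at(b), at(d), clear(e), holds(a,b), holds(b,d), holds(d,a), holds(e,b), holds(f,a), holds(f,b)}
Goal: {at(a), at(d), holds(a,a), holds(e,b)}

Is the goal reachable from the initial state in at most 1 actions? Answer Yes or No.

No

1. bind(b,a)  →  {at(d), clear(e), holds(a,a), holds(b,d), holds(d,a), holds(e,b), holds(f,a), holds(f,b)}
2. free(a)  →  {at(a), at(d), clear(a), clear(e), holds(a,a), holds(b,d), holds(d,a), holds(e,b), holds(f,a), holds(f,b)}
optimal plan length = 2; 2 > 1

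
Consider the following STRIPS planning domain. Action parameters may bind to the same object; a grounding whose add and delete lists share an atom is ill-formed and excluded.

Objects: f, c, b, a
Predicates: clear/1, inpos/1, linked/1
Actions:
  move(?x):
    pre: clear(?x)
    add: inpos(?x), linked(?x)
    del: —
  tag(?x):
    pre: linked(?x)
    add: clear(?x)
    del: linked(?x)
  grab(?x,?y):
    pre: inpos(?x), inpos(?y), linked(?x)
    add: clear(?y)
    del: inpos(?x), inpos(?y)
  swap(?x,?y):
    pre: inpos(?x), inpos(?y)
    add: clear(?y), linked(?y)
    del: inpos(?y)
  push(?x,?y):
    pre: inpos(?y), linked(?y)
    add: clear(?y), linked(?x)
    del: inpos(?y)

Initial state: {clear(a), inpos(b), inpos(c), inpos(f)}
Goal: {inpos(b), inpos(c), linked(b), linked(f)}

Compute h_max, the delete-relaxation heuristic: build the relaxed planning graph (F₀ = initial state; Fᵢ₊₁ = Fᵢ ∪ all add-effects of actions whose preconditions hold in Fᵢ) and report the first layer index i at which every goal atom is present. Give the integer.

F0 = init (4 atoms)
F1 = F0 ∪ {clear(b), clear(c), clear(f), inpos(a), linked(a), linked(b), linked(c), linked(f)}  (12 atoms)
goal ⊆ F1  ⇒  h_max = 1

1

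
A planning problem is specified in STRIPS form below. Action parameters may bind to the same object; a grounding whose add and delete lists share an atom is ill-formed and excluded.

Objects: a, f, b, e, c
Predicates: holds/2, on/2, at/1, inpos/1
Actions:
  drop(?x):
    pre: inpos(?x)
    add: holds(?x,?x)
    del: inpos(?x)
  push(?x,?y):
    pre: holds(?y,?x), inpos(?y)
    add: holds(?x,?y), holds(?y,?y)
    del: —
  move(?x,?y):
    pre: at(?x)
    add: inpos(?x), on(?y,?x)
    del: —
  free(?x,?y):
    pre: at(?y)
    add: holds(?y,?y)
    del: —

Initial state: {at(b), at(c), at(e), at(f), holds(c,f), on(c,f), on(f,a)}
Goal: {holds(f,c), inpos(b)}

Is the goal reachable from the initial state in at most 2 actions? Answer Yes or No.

No

1. move(b,a)  →  {at(b), at(c), at(e), at(f), holds(c,f), inpos(b), on(a,b), on(c,f), on(f,a)}
2. move(c,a)  →  {at(b), at(c), at(e), at(f), holds(c,f), inpos(b), inpos(c), on(a,b), on(a,c), on(c,f), on(f,a)}
3. push(f,c)  →  {at(b), at(c), at(e), at(f), holds(c,c), holds(c,f), holds(f,c), inpos(b), inpos(c), on(a,b), on(a,c), on(c,f), on(f,a)}
optimal plan length = 3; 3 > 2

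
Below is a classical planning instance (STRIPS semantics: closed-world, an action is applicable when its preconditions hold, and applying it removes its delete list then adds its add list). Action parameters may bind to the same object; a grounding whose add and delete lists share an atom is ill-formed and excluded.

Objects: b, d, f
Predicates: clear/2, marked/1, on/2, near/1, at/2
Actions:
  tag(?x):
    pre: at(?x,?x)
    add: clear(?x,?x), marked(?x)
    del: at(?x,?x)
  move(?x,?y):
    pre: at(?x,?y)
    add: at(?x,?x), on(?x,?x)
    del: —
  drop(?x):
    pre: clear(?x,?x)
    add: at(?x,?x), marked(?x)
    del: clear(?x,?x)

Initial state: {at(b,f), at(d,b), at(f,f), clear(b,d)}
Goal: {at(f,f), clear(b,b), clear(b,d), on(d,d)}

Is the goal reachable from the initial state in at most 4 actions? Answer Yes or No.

Yes

1. move(b,f)  →  {at(b,b), at(b,f), at(d,b), at(f,f), clear(b,d), on(b,b)}
2. tag(b)  →  {at(b,f), at(d,b), at(f,f), clear(b,b), clear(b,d), marked(b), on(b,b)}
3. move(d,b)  →  {at(b,f), at(d,b), at(d,d), at(f,f), clear(b,b), clear(b,d), marked(b), on(b,b), on(d,d)}
optimal plan length = 3; 3 ≤ 4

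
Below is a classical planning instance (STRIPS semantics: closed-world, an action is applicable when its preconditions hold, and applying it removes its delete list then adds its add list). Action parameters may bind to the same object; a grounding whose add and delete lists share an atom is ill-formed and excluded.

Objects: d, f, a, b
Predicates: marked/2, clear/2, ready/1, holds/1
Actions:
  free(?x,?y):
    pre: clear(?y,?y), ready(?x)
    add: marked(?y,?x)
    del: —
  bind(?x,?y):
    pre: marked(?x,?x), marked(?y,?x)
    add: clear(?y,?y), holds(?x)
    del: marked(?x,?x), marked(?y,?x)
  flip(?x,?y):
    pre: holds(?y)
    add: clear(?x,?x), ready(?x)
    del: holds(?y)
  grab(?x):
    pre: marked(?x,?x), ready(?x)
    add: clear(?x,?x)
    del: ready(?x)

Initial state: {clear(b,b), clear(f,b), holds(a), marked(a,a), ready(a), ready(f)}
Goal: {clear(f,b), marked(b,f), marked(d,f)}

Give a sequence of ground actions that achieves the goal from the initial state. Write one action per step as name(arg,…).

free(f,b); flip(d,a); free(f,d)

1. free(f,b)  →  {clear(b,b), clear(f,b), holds(a), marked(a,a), marked(b,f), ready(a), ready(f)}
2. flip(d,a)  →  {clear(b,b), clear(d,d), clear(f,b), marked(a,a), marked(b,f), ready(a), ready(d), ready(f)}
3. free(f,d)  →  {clear(b,b), clear(d,d), clear(f,b), marked(a,a), marked(b,f), marked(d,f), ready(a), ready(d), ready(f)}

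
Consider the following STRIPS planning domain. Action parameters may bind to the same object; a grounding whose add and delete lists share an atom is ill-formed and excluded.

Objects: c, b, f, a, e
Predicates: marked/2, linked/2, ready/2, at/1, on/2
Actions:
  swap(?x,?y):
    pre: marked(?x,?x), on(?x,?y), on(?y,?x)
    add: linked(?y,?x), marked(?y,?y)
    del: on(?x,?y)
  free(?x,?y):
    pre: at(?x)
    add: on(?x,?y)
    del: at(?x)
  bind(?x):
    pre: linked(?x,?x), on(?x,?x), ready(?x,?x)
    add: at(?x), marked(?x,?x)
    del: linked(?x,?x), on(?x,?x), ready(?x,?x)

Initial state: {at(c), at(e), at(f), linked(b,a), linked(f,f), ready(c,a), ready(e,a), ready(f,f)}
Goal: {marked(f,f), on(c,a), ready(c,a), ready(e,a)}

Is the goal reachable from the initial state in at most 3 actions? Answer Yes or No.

1. free(c,a)  →  {at(e), at(f), linked(b,a), linked(f,f), on(c,a), ready(c,a), ready(e,a), ready(f,f)}
2. free(f,f)  →  {at(e), linked(b,a), linked(f,f), on(c,a), on(f,f), ready(c,a), ready(e,a), ready(f,f)}
3. bind(f)  →  {at(e), at(f), linked(b,a), marked(f,f), on(c,a), ready(c,a), ready(e,a)}
optimal plan length = 3; 3 ≤ 3

Yes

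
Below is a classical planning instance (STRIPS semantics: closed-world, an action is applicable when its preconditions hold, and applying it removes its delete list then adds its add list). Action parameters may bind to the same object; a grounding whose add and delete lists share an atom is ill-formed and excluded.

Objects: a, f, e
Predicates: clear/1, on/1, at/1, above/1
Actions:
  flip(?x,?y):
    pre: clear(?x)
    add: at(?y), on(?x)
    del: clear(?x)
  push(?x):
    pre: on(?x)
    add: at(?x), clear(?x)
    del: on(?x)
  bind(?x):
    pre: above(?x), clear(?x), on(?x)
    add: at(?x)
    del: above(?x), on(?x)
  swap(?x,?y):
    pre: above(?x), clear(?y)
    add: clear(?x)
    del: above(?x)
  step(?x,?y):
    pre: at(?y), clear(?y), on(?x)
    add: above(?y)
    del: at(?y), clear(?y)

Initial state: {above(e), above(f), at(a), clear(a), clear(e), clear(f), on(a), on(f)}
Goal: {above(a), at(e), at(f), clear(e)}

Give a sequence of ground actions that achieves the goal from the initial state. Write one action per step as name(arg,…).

flip(f,e); push(f); step(a,a)

1. flip(f,e)  →  {above(e), above(f), at(a), at(e), clear(a), clear(e), on(a), on(f)}
2. push(f)  →  {above(e), above(f), at(a), at(e), at(f), clear(a), clear(e), clear(f), on(a)}
3. step(a,a)  →  {above(a), above(e), above(f), at(e), at(f), clear(e), clear(f), on(a)}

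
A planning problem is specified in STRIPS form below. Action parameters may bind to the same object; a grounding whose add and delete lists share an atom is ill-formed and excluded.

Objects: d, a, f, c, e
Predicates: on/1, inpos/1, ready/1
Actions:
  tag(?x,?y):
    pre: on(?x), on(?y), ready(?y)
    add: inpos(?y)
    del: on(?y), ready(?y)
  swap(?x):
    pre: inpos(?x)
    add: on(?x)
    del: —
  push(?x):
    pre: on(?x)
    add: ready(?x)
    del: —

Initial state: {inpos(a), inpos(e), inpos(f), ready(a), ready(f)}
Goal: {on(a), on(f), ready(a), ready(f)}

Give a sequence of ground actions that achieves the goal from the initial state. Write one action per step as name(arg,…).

1. swap(a)  →  {inpos(a), inpos(e), inpos(f), on(a), ready(a), ready(f)}
2. swap(f)  →  {inpos(a), inpos(e), inpos(f), on(a), on(f), ready(a), ready(f)}

swap(a); swap(f)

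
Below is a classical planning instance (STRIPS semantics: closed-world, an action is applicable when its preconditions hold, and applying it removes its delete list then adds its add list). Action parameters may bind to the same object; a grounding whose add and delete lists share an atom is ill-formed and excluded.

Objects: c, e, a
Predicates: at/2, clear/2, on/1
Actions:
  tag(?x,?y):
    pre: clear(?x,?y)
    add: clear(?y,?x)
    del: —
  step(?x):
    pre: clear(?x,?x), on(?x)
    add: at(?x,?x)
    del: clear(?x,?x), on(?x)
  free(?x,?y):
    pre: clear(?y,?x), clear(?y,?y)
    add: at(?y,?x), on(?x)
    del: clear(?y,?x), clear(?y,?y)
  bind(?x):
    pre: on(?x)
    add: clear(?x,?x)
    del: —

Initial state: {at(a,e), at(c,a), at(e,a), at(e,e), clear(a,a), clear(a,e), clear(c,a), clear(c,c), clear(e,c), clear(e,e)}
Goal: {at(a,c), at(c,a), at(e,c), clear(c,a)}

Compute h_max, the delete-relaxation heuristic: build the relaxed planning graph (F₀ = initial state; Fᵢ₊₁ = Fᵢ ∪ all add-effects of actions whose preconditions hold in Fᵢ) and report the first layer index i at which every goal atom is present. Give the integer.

F0 = init (10 atoms)
F1 = F0 ∪ {at(a,a), at(c,c), at(e,c), clear(a,c), clear(c,e), clear(e,a), on(a), on(c), on(e)}  (19 atoms)
F2 = F1 ∪ {at(a,c), at(c,e)}  (21 atoms)
goal ⊆ F2  ⇒  h_max = 2

2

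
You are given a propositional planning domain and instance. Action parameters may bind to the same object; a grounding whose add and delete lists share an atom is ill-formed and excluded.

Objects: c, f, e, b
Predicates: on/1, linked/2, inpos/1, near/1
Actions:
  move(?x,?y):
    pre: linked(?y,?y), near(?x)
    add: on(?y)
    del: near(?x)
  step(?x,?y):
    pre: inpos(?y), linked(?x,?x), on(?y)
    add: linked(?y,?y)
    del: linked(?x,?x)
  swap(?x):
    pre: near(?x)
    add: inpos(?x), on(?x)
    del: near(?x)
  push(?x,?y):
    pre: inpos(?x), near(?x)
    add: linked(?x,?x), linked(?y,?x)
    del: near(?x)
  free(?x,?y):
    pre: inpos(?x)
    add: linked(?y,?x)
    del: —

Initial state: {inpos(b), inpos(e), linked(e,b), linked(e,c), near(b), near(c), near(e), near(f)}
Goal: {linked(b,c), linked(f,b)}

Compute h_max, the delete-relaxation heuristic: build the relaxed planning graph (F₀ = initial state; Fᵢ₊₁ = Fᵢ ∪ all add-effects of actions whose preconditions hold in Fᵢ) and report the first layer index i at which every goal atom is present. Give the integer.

2

F0 = init (8 atoms)
F1 = F0 ∪ {inpos(c), inpos(f), linked(b,b), linked(b,e), linked(c,b), linked(c,e), linked(e,e), linked(f,b), linked(f,e), on(b), on(c), on(e), on(f)}  (21 atoms)
F2 = F1 ∪ {linked(b,c), linked(b,f), linked(c,c), linked(c,f), linked(e,f), linked(f,c), linked(f,f)}  (28 atoms)
goal ⊆ F2  ⇒  h_max = 2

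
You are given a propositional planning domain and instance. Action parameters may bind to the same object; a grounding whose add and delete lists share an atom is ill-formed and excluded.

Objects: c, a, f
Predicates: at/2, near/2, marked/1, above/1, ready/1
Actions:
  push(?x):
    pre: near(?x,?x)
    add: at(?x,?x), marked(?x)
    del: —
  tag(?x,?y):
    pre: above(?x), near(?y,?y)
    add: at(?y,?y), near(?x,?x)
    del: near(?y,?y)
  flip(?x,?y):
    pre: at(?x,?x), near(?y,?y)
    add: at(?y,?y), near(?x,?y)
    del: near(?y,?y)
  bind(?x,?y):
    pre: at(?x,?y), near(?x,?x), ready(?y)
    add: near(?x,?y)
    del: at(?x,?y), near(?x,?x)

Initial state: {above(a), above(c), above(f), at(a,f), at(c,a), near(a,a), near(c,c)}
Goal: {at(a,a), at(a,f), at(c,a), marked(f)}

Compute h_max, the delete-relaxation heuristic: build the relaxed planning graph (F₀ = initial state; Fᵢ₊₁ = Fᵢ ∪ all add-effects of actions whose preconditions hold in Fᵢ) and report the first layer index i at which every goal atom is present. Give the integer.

2

F0 = init (7 atoms)
F1 = F0 ∪ {at(a,a), at(c,c), marked(a), marked(c), near(f,f)}  (12 atoms)
F2 = F1 ∪ {at(f,f), marked(f), near(a,c), near(a,f), near(c,a), near(c,f)}  (18 atoms)
goal ⊆ F2  ⇒  h_max = 2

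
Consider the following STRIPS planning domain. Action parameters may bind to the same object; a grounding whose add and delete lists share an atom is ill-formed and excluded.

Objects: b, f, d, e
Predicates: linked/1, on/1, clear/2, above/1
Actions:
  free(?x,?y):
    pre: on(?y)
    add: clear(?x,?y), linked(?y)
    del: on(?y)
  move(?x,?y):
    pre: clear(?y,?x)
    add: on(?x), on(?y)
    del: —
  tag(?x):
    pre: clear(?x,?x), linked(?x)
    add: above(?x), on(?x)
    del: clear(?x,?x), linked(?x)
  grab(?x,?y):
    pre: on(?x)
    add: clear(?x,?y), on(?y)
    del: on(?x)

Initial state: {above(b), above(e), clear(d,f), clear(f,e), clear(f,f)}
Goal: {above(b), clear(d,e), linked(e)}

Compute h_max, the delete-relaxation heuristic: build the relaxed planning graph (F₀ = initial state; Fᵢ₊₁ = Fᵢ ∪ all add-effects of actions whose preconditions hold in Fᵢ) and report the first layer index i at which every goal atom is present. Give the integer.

F0 = init (5 atoms)
F1 = F0 ∪ {on(d), on(e), on(f)}  (8 atoms)
F2 = F1 ∪ {clear(b,d), clear(b,e), clear(b,f), clear(d,b), clear(d,d), clear(d,e), clear(e,b), clear(e,d), clear(e,e), clear(e,f), clear(f,b), clear(f,d), linked(d), linked(e), linked(f), on(b)}  (24 atoms)
goal ⊆ F2  ⇒  h_max = 2

2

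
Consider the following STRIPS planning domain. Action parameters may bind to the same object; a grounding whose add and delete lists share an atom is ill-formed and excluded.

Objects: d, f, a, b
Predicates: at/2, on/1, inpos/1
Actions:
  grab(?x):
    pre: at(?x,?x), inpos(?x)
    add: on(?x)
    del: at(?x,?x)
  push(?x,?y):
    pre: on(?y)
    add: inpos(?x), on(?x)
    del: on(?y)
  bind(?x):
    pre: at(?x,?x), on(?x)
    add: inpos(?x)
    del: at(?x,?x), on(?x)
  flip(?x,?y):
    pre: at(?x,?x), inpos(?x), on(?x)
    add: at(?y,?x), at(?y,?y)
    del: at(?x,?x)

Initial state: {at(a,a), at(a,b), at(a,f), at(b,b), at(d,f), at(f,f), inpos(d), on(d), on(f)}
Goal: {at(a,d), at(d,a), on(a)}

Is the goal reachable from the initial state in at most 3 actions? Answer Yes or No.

Yes

1. push(a,f)  →  {at(a,a), at(a,b), at(a,f), at(b,b), at(d,f), at(f,f), inpos(a), inpos(d), on(a), on(d)}
2. flip(a,d)  →  {at(a,b), at(a,f), at(b,b), at(d,a), at(d,d), at(d,f), at(f,f), inpos(a), inpos(d), on(a), on(d)}
3. flip(d,a)  →  {at(a,a), at(a,b), at(a,d), at(a,f), at(b,b), at(d,a), at(d,f), at(f,f), inpos(a), inpos(d), on(a), on(d)}
optimal plan length = 3; 3 ≤ 3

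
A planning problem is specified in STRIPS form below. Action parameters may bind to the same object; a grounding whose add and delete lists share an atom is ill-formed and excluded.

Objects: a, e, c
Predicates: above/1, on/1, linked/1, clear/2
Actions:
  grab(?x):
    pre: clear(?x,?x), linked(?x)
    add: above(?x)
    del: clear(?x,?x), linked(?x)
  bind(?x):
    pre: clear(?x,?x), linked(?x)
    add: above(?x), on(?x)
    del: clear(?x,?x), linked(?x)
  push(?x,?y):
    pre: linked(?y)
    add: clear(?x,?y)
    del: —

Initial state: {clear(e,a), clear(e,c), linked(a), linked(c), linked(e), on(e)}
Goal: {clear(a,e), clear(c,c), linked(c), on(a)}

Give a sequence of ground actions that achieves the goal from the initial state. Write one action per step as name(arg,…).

1. push(a,a)  →  {clear(a,a), clear(e,a), clear(e,c), linked(a), linked(c), linked(e), on(e)}
2. bind(a)  →  {above(a), clear(e,a), clear(e,c), linked(c), linked(e), on(a), on(e)}
3. push(a,e)  →  {above(a), clear(a,e), clear(e,a), clear(e,c), linked(c), linked(e), on(a), on(e)}
4. push(c,c)  →  {above(a), clear(a,e), clear(c,c), clear(e,a), clear(e,c), linked(c), linked(e), on(a), on(e)}

push(a,a); bind(a); push(a,e); push(c,c)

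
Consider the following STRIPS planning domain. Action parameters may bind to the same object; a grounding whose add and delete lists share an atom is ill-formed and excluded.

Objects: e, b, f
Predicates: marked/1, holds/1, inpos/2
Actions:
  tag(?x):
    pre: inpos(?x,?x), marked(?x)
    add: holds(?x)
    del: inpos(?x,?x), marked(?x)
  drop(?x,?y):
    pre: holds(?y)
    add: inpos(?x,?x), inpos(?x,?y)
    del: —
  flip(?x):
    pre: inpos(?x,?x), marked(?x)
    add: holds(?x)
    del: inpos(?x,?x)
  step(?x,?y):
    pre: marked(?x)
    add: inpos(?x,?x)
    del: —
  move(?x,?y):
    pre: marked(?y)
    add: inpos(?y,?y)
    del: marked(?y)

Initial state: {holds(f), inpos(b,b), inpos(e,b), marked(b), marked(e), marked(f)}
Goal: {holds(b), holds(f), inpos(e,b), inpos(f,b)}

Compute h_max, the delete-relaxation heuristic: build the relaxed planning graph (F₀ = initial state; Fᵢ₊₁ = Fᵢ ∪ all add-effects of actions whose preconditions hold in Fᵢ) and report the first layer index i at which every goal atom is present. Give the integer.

F0 = init (6 atoms)
F1 = F0 ∪ {holds(b), inpos(b,f), inpos(e,e), inpos(e,f), inpos(f,f)}  (11 atoms)
F2 = F1 ∪ {holds(e), inpos(f,b)}  (13 atoms)
goal ⊆ F2  ⇒  h_max = 2

2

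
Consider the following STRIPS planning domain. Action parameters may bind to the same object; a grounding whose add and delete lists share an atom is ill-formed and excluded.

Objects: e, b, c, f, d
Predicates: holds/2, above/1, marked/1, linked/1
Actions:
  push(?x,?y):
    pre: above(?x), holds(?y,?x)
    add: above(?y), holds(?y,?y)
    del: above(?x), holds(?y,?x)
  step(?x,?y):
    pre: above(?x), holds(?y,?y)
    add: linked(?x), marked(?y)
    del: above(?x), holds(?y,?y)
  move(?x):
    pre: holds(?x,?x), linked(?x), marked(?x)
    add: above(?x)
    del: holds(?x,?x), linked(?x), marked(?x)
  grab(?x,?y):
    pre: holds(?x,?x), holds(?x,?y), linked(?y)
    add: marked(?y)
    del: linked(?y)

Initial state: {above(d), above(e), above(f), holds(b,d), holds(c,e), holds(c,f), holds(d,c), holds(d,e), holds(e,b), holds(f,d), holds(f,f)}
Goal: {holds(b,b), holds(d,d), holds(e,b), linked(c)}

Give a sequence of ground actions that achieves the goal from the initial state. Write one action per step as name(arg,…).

1. push(e,d)  →  {above(d), above(f), holds(b,d), holds(c,e), holds(c,f), holds(d,c), holds(d,d), holds(e,b), holds(f,d), holds(f,f)}
2. push(f,c)  →  {above(c), above(d), holds(b,d), holds(c,c), holds(c,e), holds(d,c), holds(d,d), holds(e,b), holds(f,d), holds(f,f)}
3. push(d,b)  →  {above(b), above(c), holds(b,b), holds(c,c), holds(c,e), holds(d,c), holds(d,d), holds(e,b), holds(f,d), holds(f,f)}
4. step(c,c)  →  {above(b), holds(b,b), holds(c,e), holds(d,c), holds(d,d), holds(e,b), holds(f,d), holds(f,f), linked(c), marked(c)}

push(e,d); push(f,c); push(d,b); step(c,c)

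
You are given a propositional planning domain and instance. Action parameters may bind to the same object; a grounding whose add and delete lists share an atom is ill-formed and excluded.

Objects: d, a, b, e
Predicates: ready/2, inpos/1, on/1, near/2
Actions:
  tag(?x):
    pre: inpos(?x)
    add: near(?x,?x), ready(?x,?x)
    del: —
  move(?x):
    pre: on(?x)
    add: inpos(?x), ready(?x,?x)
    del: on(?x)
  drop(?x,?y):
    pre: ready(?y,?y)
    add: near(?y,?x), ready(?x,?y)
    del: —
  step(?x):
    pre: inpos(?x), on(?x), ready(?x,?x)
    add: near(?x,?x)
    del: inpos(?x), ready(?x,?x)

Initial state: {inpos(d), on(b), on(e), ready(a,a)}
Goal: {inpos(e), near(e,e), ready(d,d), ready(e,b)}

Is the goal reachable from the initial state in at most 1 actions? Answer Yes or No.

1. tag(d)  →  {inpos(d), near(d,d), on(b), on(e), ready(a,a), ready(d,d)}
2. move(b)  →  {inpos(b), inpos(d), near(d,d), on(e), ready(a,a), ready(b,b), ready(d,d)}
3. move(e)  →  {inpos(b), inpos(d), inpos(e), near(d,d), ready(a,a), ready(b,b), ready(d,d), ready(e,e)}
4. tag(e)  →  {inpos(b), inpos(d), inpos(e), near(d,d), near(e,e), ready(a,a), ready(b,b), ready(d,d), ready(e,e)}
5. drop(e,b)  →  {inpos(b), inpos(d), inpos(e), near(b,e), near(d,d), near(e,e), ready(a,a), ready(b,b), ready(d,d), ready(e,b), ready(e,e)}
optimal plan length = 5; 5 > 1

No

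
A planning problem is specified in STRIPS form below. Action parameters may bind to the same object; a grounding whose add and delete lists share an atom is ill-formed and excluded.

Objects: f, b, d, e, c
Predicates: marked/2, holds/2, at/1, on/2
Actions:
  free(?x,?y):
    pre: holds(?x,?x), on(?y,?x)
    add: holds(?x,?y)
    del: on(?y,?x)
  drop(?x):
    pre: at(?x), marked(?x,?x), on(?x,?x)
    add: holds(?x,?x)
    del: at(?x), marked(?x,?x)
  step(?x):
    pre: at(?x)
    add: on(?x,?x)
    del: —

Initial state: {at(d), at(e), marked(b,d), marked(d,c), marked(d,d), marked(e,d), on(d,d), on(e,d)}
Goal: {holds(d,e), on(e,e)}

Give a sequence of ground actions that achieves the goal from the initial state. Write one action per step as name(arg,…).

drop(d); free(d,e); step(e)

1. drop(d)  →  {at(e), holds(d,d), marked(b,d), marked(d,c), marked(e,d), on(d,d), on(e,d)}
2. free(d,e)  →  {at(e), holds(d,d), holds(d,e), marked(b,d), marked(d,c), marked(e,d), on(d,d)}
3. step(e)  →  {at(e), holds(d,d), holds(d,e), marked(b,d), marked(d,c), marked(e,d), on(d,d), on(e,e)}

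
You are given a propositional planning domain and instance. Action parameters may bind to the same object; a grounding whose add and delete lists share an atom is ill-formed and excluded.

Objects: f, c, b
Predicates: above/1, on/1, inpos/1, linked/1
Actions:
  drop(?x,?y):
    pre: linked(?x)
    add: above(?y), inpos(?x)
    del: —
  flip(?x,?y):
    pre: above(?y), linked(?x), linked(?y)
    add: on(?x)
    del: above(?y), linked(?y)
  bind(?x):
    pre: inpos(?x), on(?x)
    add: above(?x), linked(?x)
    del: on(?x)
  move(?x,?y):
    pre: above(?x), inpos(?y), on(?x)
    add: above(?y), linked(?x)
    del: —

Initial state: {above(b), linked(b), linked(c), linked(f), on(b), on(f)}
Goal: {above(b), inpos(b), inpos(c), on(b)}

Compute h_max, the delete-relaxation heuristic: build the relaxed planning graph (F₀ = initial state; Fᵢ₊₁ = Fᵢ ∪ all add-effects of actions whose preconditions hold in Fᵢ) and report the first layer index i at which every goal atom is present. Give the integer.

1

F0 = init (6 atoms)
F1 = F0 ∪ {above(c), above(f), inpos(b), inpos(c), inpos(f), on(c)}  (12 atoms)
goal ⊆ F1  ⇒  h_max = 1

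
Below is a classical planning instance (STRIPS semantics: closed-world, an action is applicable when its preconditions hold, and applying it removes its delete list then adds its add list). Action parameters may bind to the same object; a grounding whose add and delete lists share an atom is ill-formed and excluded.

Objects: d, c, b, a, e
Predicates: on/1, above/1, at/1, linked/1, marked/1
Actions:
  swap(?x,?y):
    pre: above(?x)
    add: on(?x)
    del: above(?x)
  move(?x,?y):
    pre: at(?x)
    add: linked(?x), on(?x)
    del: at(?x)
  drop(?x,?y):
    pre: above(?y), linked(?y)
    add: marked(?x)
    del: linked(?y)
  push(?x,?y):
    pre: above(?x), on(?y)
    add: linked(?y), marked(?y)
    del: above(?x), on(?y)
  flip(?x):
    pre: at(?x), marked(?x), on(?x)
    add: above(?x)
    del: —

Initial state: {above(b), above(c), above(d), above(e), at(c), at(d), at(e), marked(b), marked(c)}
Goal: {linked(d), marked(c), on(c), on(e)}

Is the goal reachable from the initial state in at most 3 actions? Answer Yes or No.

Yes

1. swap(c,d)  →  {above(b), above(d), above(e), at(c), at(d), at(e), marked(b), marked(c), on(c)}
2. swap(e,d)  →  {above(b), above(d), at(c), at(d), at(e), marked(b), marked(c), on(c), on(e)}
3. move(d,d)  →  {above(b), above(d), at(c), at(e), linked(d), marked(b), marked(c), on(c), on(d), on(e)}
optimal plan length = 3; 3 ≤ 3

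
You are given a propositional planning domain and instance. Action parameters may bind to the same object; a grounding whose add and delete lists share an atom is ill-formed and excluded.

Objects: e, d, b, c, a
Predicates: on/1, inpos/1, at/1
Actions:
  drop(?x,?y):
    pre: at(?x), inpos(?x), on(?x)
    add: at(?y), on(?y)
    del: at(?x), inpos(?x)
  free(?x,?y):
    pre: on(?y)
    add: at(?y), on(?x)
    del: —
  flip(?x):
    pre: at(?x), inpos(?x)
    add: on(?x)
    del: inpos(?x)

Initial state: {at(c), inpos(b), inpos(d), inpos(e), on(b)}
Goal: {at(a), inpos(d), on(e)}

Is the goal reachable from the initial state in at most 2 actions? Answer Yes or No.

Yes

1. free(e,b)  →  {at(b), at(c), inpos(b), inpos(d), inpos(e), on(b), on(e)}
2. drop(b,a)  →  {at(a), at(c), inpos(d), inpos(e), on(a), on(b), on(e)}
optimal plan length = 2; 2 ≤ 2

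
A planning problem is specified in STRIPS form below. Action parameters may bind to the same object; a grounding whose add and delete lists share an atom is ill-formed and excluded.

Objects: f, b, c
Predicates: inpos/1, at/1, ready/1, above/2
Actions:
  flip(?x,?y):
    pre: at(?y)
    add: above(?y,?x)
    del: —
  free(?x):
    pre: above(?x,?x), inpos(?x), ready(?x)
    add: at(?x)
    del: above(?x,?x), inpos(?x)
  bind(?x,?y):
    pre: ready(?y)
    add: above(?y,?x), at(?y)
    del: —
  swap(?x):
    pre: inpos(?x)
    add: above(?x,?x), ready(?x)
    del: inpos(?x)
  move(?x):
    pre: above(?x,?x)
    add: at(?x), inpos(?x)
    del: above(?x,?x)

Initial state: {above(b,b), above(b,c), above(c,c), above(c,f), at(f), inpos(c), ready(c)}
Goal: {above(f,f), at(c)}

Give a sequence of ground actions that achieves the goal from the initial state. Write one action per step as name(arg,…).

flip(f,f); free(c)

1. flip(f,f)  →  {above(b,b), above(b,c), above(c,c), above(c,f), above(f,f), at(f), inpos(c), ready(c)}
2. free(c)  →  {above(b,b), above(b,c), above(c,f), above(f,f), at(c), at(f), ready(c)}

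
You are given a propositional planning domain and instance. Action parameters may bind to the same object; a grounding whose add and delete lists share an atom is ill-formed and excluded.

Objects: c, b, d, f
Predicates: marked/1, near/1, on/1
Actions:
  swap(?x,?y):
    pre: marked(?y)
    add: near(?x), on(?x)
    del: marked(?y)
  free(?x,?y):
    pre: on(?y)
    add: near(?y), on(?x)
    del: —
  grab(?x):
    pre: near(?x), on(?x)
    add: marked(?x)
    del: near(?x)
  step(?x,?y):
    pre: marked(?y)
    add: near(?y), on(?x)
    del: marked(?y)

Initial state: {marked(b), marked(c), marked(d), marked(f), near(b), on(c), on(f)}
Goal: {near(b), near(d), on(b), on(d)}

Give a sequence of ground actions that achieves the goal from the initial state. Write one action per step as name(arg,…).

swap(b,c); swap(d,b)

1. swap(b,c)  →  {marked(b), marked(d), marked(f), near(b), on(b), on(c), on(f)}
2. swap(d,b)  →  {marked(d), marked(f), near(b), near(d), on(b), on(c), on(d), on(f)}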